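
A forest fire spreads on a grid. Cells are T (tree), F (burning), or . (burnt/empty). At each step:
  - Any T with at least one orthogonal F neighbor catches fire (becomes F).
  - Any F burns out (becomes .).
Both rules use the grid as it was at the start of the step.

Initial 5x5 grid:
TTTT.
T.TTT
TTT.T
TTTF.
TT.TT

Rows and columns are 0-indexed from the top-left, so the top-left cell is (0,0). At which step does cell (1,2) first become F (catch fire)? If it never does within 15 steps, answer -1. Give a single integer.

Step 1: cell (1,2)='T' (+2 fires, +1 burnt)
Step 2: cell (1,2)='T' (+3 fires, +2 burnt)
Step 3: cell (1,2)='F' (+4 fires, +3 burnt)
  -> target ignites at step 3
Step 4: cell (1,2)='.' (+4 fires, +4 burnt)
Step 5: cell (1,2)='.' (+4 fires, +4 burnt)
Step 6: cell (1,2)='.' (+2 fires, +4 burnt)
Step 7: cell (1,2)='.' (+0 fires, +2 burnt)
  fire out at step 7

3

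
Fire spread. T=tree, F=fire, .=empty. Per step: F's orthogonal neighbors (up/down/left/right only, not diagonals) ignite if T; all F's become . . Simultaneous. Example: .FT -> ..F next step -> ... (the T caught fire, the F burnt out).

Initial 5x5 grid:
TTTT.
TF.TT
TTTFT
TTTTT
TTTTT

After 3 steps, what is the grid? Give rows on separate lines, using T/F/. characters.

Step 1: 7 trees catch fire, 2 burn out
  TFTT.
  F..FT
  TFF.F
  TTTFT
  TTTTT
Step 2: 9 trees catch fire, 7 burn out
  F.FF.
  ....F
  F....
  TFF.F
  TTTFT
Step 3: 4 trees catch fire, 9 burn out
  .....
  .....
  .....
  F....
  TFF.F

.....
.....
.....
F....
TFF.F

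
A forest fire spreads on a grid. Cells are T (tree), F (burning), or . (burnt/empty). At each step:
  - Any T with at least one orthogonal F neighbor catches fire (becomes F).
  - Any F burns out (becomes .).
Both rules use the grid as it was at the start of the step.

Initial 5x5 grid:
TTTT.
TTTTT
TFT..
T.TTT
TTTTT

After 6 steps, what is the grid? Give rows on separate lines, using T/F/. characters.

Step 1: 3 trees catch fire, 1 burn out
  TTTT.
  TFTTT
  F.F..
  T.TTT
  TTTTT
Step 2: 5 trees catch fire, 3 burn out
  TFTT.
  F.FTT
  .....
  F.FTT
  TTTTT
Step 3: 6 trees catch fire, 5 burn out
  F.FT.
  ...FT
  .....
  ...FT
  FTFTT
Step 4: 5 trees catch fire, 6 burn out
  ...F.
  ....F
  .....
  ....F
  .F.FT
Step 5: 1 trees catch fire, 5 burn out
  .....
  .....
  .....
  .....
  ....F
Step 6: 0 trees catch fire, 1 burn out
  .....
  .....
  .....
  .....
  .....

.....
.....
.....
.....
.....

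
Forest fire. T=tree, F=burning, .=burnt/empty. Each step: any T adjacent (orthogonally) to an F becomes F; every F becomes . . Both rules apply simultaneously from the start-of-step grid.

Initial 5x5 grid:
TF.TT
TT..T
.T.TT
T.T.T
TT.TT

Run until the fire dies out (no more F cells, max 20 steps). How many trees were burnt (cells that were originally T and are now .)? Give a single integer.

Step 1: +2 fires, +1 burnt (F count now 2)
Step 2: +2 fires, +2 burnt (F count now 2)
Step 3: +0 fires, +2 burnt (F count now 0)
Fire out after step 3
Initially T: 16, now '.': 13
Total burnt (originally-T cells now '.'): 4

Answer: 4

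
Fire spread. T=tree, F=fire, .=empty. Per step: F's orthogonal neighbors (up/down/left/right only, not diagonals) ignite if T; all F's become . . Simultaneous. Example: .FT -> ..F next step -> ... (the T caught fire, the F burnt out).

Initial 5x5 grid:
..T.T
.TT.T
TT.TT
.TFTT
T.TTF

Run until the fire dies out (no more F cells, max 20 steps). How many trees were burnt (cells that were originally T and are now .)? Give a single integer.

Step 1: +5 fires, +2 burnt (F count now 5)
Step 2: +3 fires, +5 burnt (F count now 3)
Step 3: +3 fires, +3 burnt (F count now 3)
Step 4: +2 fires, +3 burnt (F count now 2)
Step 5: +1 fires, +2 burnt (F count now 1)
Step 6: +0 fires, +1 burnt (F count now 0)
Fire out after step 6
Initially T: 15, now '.': 24
Total burnt (originally-T cells now '.'): 14

Answer: 14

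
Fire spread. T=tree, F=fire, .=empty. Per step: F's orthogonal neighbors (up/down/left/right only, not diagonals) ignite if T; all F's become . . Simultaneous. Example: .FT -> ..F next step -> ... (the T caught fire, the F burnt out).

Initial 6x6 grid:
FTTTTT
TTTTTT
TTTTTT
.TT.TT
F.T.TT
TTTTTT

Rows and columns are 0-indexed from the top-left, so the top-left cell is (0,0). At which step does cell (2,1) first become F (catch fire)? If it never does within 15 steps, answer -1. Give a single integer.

Step 1: cell (2,1)='T' (+3 fires, +2 burnt)
Step 2: cell (2,1)='T' (+4 fires, +3 burnt)
Step 3: cell (2,1)='F' (+4 fires, +4 burnt)
  -> target ignites at step 3
Step 4: cell (2,1)='.' (+6 fires, +4 burnt)
Step 5: cell (2,1)='.' (+5 fires, +6 burnt)
Step 6: cell (2,1)='.' (+4 fires, +5 burnt)
Step 7: cell (2,1)='.' (+3 fires, +4 burnt)
Step 8: cell (2,1)='.' (+1 fires, +3 burnt)
Step 9: cell (2,1)='.' (+0 fires, +1 burnt)
  fire out at step 9

3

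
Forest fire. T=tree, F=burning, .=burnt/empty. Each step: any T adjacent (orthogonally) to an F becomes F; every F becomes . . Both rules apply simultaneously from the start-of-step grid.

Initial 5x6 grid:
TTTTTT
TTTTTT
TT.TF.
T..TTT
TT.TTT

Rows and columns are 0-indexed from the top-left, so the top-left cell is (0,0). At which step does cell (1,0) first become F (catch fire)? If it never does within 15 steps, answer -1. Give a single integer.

Step 1: cell (1,0)='T' (+3 fires, +1 burnt)
Step 2: cell (1,0)='T' (+6 fires, +3 burnt)
Step 3: cell (1,0)='T' (+5 fires, +6 burnt)
Step 4: cell (1,0)='T' (+2 fires, +5 burnt)
Step 5: cell (1,0)='F' (+3 fires, +2 burnt)
  -> target ignites at step 5
Step 6: cell (1,0)='.' (+2 fires, +3 burnt)
Step 7: cell (1,0)='.' (+1 fires, +2 burnt)
Step 8: cell (1,0)='.' (+1 fires, +1 burnt)
Step 9: cell (1,0)='.' (+1 fires, +1 burnt)
Step 10: cell (1,0)='.' (+0 fires, +1 burnt)
  fire out at step 10

5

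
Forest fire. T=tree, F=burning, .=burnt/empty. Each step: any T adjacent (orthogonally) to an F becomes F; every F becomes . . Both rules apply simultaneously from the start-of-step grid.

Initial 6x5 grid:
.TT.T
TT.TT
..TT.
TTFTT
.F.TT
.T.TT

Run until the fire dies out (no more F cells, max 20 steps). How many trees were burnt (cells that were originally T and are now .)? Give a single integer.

Step 1: +4 fires, +2 burnt (F count now 4)
Step 2: +4 fires, +4 burnt (F count now 4)
Step 3: +3 fires, +4 burnt (F count now 3)
Step 4: +2 fires, +3 burnt (F count now 2)
Step 5: +1 fires, +2 burnt (F count now 1)
Step 6: +0 fires, +1 burnt (F count now 0)
Fire out after step 6
Initially T: 18, now '.': 26
Total burnt (originally-T cells now '.'): 14

Answer: 14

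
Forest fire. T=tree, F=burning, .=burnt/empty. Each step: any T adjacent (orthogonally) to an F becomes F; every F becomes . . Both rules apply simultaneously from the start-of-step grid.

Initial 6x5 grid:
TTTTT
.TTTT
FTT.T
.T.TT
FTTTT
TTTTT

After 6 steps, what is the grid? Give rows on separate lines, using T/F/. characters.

Step 1: 3 trees catch fire, 2 burn out
  TTTTT
  .TTTT
  .FT.T
  .T.TT
  .FTTT
  FTTTT
Step 2: 5 trees catch fire, 3 burn out
  TTTTT
  .FTTT
  ..F.T
  .F.TT
  ..FTT
  .FTTT
Step 3: 4 trees catch fire, 5 burn out
  TFTTT
  ..FTT
  ....T
  ...TT
  ...FT
  ..FTT
Step 4: 6 trees catch fire, 4 burn out
  F.FTT
  ...FT
  ....T
  ...FT
  ....F
  ...FT
Step 5: 4 trees catch fire, 6 burn out
  ...FT
  ....F
  ....T
  ....F
  .....
  ....F
Step 6: 2 trees catch fire, 4 burn out
  ....F
  .....
  ....F
  .....
  .....
  .....

....F
.....
....F
.....
.....
.....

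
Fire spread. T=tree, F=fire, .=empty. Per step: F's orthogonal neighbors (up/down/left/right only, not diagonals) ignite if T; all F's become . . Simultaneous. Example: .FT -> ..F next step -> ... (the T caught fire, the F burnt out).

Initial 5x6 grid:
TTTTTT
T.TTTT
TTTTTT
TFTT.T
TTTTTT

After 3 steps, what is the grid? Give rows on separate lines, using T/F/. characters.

Step 1: 4 trees catch fire, 1 burn out
  TTTTTT
  T.TTTT
  TFTTTT
  F.FT.T
  TFTTTT
Step 2: 5 trees catch fire, 4 burn out
  TTTTTT
  T.TTTT
  F.FTTT
  ...F.T
  F.FTTT
Step 3: 4 trees catch fire, 5 burn out
  TTTTTT
  F.FTTT
  ...FTT
  .....T
  ...FTT

TTTTTT
F.FTTT
...FTT
.....T
...FTT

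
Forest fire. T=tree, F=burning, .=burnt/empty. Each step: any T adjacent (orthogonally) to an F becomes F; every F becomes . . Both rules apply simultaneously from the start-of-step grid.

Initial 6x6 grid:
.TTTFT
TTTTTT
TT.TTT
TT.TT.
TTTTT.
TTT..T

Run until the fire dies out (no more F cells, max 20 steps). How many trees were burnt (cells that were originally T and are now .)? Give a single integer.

Step 1: +3 fires, +1 burnt (F count now 3)
Step 2: +4 fires, +3 burnt (F count now 4)
Step 3: +5 fires, +4 burnt (F count now 5)
Step 4: +3 fires, +5 burnt (F count now 3)
Step 5: +3 fires, +3 burnt (F count now 3)
Step 6: +3 fires, +3 burnt (F count now 3)
Step 7: +3 fires, +3 burnt (F count now 3)
Step 8: +2 fires, +3 burnt (F count now 2)
Step 9: +1 fires, +2 burnt (F count now 1)
Step 10: +0 fires, +1 burnt (F count now 0)
Fire out after step 10
Initially T: 28, now '.': 35
Total burnt (originally-T cells now '.'): 27

Answer: 27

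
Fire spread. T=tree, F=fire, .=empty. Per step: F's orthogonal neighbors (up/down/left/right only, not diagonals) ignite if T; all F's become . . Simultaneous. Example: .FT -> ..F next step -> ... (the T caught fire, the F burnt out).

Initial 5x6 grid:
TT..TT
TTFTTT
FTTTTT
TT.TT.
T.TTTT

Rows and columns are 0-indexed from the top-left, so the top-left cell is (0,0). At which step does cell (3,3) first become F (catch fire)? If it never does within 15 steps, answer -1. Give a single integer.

Step 1: cell (3,3)='T' (+6 fires, +2 burnt)
Step 2: cell (3,3)='T' (+6 fires, +6 burnt)
Step 3: cell (3,3)='F' (+4 fires, +6 burnt)
  -> target ignites at step 3
Step 4: cell (3,3)='.' (+4 fires, +4 burnt)
Step 5: cell (3,3)='.' (+2 fires, +4 burnt)
Step 6: cell (3,3)='.' (+1 fires, +2 burnt)
Step 7: cell (3,3)='.' (+0 fires, +1 burnt)
  fire out at step 7

3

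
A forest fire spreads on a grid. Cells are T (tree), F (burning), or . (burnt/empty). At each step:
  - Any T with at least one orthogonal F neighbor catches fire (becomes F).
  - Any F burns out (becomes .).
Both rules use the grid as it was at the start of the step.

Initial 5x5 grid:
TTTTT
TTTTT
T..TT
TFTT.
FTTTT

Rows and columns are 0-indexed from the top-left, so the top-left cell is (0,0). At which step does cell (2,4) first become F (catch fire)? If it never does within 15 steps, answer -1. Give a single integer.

Step 1: cell (2,4)='T' (+3 fires, +2 burnt)
Step 2: cell (2,4)='T' (+3 fires, +3 burnt)
Step 3: cell (2,4)='T' (+3 fires, +3 burnt)
Step 4: cell (2,4)='F' (+5 fires, +3 burnt)
  -> target ignites at step 4
Step 5: cell (2,4)='.' (+4 fires, +5 burnt)
Step 6: cell (2,4)='.' (+2 fires, +4 burnt)
Step 7: cell (2,4)='.' (+0 fires, +2 burnt)
  fire out at step 7

4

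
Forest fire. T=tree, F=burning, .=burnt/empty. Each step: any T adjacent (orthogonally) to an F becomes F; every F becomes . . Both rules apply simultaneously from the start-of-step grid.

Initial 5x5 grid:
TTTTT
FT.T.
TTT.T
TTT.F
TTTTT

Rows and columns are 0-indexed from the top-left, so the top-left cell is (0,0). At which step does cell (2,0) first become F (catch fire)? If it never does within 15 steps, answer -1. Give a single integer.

Step 1: cell (2,0)='F' (+5 fires, +2 burnt)
  -> target ignites at step 1
Step 2: cell (2,0)='.' (+4 fires, +5 burnt)
Step 3: cell (2,0)='.' (+5 fires, +4 burnt)
Step 4: cell (2,0)='.' (+3 fires, +5 burnt)
Step 5: cell (2,0)='.' (+2 fires, +3 burnt)
Step 6: cell (2,0)='.' (+0 fires, +2 burnt)
  fire out at step 6

1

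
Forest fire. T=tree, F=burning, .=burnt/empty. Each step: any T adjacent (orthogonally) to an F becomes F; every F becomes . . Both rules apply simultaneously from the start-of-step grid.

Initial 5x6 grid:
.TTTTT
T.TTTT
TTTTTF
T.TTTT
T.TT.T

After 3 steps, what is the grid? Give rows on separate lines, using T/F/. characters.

Step 1: 3 trees catch fire, 1 burn out
  .TTTTT
  T.TTTF
  TTTTF.
  T.TTTF
  T.TT.T
Step 2: 5 trees catch fire, 3 burn out
  .TTTTF
  T.TTF.
  TTTF..
  T.TTF.
  T.TT.F
Step 3: 4 trees catch fire, 5 burn out
  .TTTF.
  T.TF..
  TTF...
  T.TF..
  T.TT..

.TTTF.
T.TF..
TTF...
T.TF..
T.TT..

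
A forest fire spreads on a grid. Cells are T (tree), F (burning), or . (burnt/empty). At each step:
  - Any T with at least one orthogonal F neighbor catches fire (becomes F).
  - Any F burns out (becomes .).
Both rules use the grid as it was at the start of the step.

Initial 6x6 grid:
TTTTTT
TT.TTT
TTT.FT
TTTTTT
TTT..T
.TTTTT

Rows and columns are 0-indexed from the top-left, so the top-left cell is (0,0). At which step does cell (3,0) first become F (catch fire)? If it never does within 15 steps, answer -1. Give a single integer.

Step 1: cell (3,0)='T' (+3 fires, +1 burnt)
Step 2: cell (3,0)='T' (+5 fires, +3 burnt)
Step 3: cell (3,0)='T' (+4 fires, +5 burnt)
Step 4: cell (3,0)='T' (+5 fires, +4 burnt)
Step 5: cell (3,0)='F' (+6 fires, +5 burnt)
  -> target ignites at step 5
Step 6: cell (3,0)='.' (+6 fires, +6 burnt)
Step 7: cell (3,0)='.' (+1 fires, +6 burnt)
Step 8: cell (3,0)='.' (+0 fires, +1 burnt)
  fire out at step 8

5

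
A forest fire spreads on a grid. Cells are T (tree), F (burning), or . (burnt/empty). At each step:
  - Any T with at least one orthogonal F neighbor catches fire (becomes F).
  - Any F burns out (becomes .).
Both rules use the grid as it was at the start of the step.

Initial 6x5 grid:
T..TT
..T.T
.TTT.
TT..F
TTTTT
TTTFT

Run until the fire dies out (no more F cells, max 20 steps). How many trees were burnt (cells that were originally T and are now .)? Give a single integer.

Step 1: +4 fires, +2 burnt (F count now 4)
Step 2: +2 fires, +4 burnt (F count now 2)
Step 3: +2 fires, +2 burnt (F count now 2)
Step 4: +2 fires, +2 burnt (F count now 2)
Step 5: +2 fires, +2 burnt (F count now 2)
Step 6: +1 fires, +2 burnt (F count now 1)
Step 7: +2 fires, +1 burnt (F count now 2)
Step 8: +0 fires, +2 burnt (F count now 0)
Fire out after step 8
Initially T: 19, now '.': 26
Total burnt (originally-T cells now '.'): 15

Answer: 15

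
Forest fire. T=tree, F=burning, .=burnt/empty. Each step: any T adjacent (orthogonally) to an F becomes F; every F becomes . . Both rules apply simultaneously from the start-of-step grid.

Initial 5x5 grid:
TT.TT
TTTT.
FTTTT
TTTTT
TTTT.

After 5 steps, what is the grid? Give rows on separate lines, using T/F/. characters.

Step 1: 3 trees catch fire, 1 burn out
  TT.TT
  FTTT.
  .FTTT
  FTTTT
  TTTT.
Step 2: 5 trees catch fire, 3 burn out
  FT.TT
  .FTT.
  ..FTT
  .FTTT
  FTTT.
Step 3: 5 trees catch fire, 5 burn out
  .F.TT
  ..FT.
  ...FT
  ..FTT
  .FTT.
Step 4: 4 trees catch fire, 5 burn out
  ...TT
  ...F.
  ....F
  ...FT
  ..FT.
Step 5: 3 trees catch fire, 4 burn out
  ...FT
  .....
  .....
  ....F
  ...F.

...FT
.....
.....
....F
...F.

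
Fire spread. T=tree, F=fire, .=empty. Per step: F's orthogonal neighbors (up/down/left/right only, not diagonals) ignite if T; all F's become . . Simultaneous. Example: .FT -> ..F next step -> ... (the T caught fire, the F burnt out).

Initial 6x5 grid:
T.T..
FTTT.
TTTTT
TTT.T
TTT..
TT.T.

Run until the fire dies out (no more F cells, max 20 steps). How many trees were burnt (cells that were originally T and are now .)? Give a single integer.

Answer: 19

Derivation:
Step 1: +3 fires, +1 burnt (F count now 3)
Step 2: +3 fires, +3 burnt (F count now 3)
Step 3: +5 fires, +3 burnt (F count now 5)
Step 4: +4 fires, +5 burnt (F count now 4)
Step 5: +3 fires, +4 burnt (F count now 3)
Step 6: +1 fires, +3 burnt (F count now 1)
Step 7: +0 fires, +1 burnt (F count now 0)
Fire out after step 7
Initially T: 20, now '.': 29
Total burnt (originally-T cells now '.'): 19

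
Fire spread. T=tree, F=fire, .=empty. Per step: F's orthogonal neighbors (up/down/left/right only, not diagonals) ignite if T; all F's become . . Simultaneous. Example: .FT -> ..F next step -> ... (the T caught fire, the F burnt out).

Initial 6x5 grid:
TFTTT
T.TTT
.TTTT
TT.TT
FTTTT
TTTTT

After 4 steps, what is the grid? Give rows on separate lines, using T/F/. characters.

Step 1: 5 trees catch fire, 2 burn out
  F.FTT
  T.TTT
  .TTTT
  FT.TT
  .FTTT
  FTTTT
Step 2: 6 trees catch fire, 5 burn out
  ...FT
  F.FTT
  .TTTT
  .F.TT
  ..FTT
  .FTTT
Step 3: 6 trees catch fire, 6 burn out
  ....F
  ...FT
  .FFTT
  ...TT
  ...FT
  ..FTT
Step 4: 5 trees catch fire, 6 burn out
  .....
  ....F
  ...FT
  ...FT
  ....F
  ...FT

.....
....F
...FT
...FT
....F
...FT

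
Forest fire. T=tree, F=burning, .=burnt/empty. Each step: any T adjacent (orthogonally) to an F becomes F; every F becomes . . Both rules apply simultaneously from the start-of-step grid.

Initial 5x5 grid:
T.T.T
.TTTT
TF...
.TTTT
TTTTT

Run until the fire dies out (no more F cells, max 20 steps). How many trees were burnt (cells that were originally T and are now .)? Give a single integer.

Answer: 16

Derivation:
Step 1: +3 fires, +1 burnt (F count now 3)
Step 2: +3 fires, +3 burnt (F count now 3)
Step 3: +5 fires, +3 burnt (F count now 5)
Step 4: +3 fires, +5 burnt (F count now 3)
Step 5: +2 fires, +3 burnt (F count now 2)
Step 6: +0 fires, +2 burnt (F count now 0)
Fire out after step 6
Initially T: 17, now '.': 24
Total burnt (originally-T cells now '.'): 16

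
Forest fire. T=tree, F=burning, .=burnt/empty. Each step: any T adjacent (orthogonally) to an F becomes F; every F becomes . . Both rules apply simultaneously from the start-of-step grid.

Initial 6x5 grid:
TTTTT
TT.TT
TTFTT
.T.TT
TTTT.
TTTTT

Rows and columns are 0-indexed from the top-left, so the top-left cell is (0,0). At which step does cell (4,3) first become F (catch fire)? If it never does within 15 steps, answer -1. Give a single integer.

Step 1: cell (4,3)='T' (+2 fires, +1 burnt)
Step 2: cell (4,3)='T' (+6 fires, +2 burnt)
Step 3: cell (4,3)='F' (+7 fires, +6 burnt)
  -> target ignites at step 3
Step 4: cell (4,3)='.' (+7 fires, +7 burnt)
Step 5: cell (4,3)='.' (+3 fires, +7 burnt)
Step 6: cell (4,3)='.' (+0 fires, +3 burnt)
  fire out at step 6

3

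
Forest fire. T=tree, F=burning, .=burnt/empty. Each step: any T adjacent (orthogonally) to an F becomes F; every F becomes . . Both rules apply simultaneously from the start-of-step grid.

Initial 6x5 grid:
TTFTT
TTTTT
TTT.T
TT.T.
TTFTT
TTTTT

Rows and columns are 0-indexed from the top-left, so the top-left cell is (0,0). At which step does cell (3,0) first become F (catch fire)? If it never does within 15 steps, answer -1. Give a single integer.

Step 1: cell (3,0)='T' (+6 fires, +2 burnt)
Step 2: cell (3,0)='T' (+11 fires, +6 burnt)
Step 3: cell (3,0)='F' (+6 fires, +11 burnt)
  -> target ignites at step 3
Step 4: cell (3,0)='.' (+2 fires, +6 burnt)
Step 5: cell (3,0)='.' (+0 fires, +2 burnt)
  fire out at step 5

3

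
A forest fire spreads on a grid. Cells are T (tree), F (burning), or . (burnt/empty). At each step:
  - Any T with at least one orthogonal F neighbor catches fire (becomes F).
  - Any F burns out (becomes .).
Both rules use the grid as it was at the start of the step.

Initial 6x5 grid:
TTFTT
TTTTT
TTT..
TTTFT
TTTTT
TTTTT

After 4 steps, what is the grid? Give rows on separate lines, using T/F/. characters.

Step 1: 6 trees catch fire, 2 burn out
  TF.FT
  TTFTT
  TTT..
  TTF.F
  TTTFT
  TTTTT
Step 2: 9 trees catch fire, 6 burn out
  F...F
  TF.FT
  TTF..
  TF...
  TTF.F
  TTTFT
Step 3: 7 trees catch fire, 9 burn out
  .....
  F...F
  TF...
  F....
  TF...
  TTF.F
Step 4: 3 trees catch fire, 7 burn out
  .....
  .....
  F....
  .....
  F....
  TF...

.....
.....
F....
.....
F....
TF...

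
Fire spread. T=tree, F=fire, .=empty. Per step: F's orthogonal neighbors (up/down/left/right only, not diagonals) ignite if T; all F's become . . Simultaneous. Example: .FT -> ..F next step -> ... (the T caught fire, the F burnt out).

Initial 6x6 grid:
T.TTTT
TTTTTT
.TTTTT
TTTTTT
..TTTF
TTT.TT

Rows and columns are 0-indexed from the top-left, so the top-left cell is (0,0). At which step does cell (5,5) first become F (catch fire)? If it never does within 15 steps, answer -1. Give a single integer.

Step 1: cell (5,5)='F' (+3 fires, +1 burnt)
  -> target ignites at step 1
Step 2: cell (5,5)='.' (+4 fires, +3 burnt)
Step 3: cell (5,5)='.' (+4 fires, +4 burnt)
Step 4: cell (5,5)='.' (+5 fires, +4 burnt)
Step 5: cell (5,5)='.' (+5 fires, +5 burnt)
Step 6: cell (5,5)='.' (+5 fires, +5 burnt)
Step 7: cell (5,5)='.' (+2 fires, +5 burnt)
Step 8: cell (5,5)='.' (+1 fires, +2 burnt)
Step 9: cell (5,5)='.' (+1 fires, +1 burnt)
Step 10: cell (5,5)='.' (+0 fires, +1 burnt)
  fire out at step 10

1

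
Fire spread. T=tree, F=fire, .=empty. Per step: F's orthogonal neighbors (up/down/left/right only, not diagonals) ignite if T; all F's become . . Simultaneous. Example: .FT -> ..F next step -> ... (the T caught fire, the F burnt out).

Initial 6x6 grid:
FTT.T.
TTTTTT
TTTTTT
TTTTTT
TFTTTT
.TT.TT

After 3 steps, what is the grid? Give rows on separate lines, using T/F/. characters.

Step 1: 6 trees catch fire, 2 burn out
  .FT.T.
  FTTTTT
  TTTTTT
  TFTTTT
  F.FTTT
  .FT.TT
Step 2: 8 trees catch fire, 6 burn out
  ..F.T.
  .FTTTT
  FFTTTT
  F.FTTT
  ...FTT
  ..F.TT
Step 3: 4 trees catch fire, 8 burn out
  ....T.
  ..FTTT
  ..FTTT
  ...FTT
  ....FT
  ....TT

....T.
..FTTT
..FTTT
...FTT
....FT
....TT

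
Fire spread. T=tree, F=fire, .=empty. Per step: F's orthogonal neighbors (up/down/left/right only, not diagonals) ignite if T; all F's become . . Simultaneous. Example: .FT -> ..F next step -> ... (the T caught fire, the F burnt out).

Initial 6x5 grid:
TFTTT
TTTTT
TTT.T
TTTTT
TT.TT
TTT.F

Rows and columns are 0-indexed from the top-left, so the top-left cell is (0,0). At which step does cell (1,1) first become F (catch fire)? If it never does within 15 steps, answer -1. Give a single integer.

Step 1: cell (1,1)='F' (+4 fires, +2 burnt)
  -> target ignites at step 1
Step 2: cell (1,1)='.' (+6 fires, +4 burnt)
Step 3: cell (1,1)='.' (+7 fires, +6 burnt)
Step 4: cell (1,1)='.' (+4 fires, +7 burnt)
Step 5: cell (1,1)='.' (+2 fires, +4 burnt)
Step 6: cell (1,1)='.' (+2 fires, +2 burnt)
Step 7: cell (1,1)='.' (+0 fires, +2 burnt)
  fire out at step 7

1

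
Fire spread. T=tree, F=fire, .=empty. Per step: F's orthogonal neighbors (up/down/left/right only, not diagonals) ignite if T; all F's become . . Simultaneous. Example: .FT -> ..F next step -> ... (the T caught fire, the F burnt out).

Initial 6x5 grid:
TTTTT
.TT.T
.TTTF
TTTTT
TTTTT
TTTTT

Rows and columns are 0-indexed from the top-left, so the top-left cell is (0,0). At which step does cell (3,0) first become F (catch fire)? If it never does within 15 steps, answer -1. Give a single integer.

Step 1: cell (3,0)='T' (+3 fires, +1 burnt)
Step 2: cell (3,0)='T' (+4 fires, +3 burnt)
Step 3: cell (3,0)='T' (+6 fires, +4 burnt)
Step 4: cell (3,0)='T' (+5 fires, +6 burnt)
Step 5: cell (3,0)='F' (+4 fires, +5 burnt)
  -> target ignites at step 5
Step 6: cell (3,0)='.' (+3 fires, +4 burnt)
Step 7: cell (3,0)='.' (+1 fires, +3 burnt)
Step 8: cell (3,0)='.' (+0 fires, +1 burnt)
  fire out at step 8

5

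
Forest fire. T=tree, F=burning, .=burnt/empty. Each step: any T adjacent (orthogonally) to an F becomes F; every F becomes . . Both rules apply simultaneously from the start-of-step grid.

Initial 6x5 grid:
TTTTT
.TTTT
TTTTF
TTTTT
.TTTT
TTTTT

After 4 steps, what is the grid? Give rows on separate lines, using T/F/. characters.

Step 1: 3 trees catch fire, 1 burn out
  TTTTT
  .TTTF
  TTTF.
  TTTTF
  .TTTT
  TTTTT
Step 2: 5 trees catch fire, 3 burn out
  TTTTF
  .TTF.
  TTF..
  TTTF.
  .TTTF
  TTTTT
Step 3: 6 trees catch fire, 5 burn out
  TTTF.
  .TF..
  TF...
  TTF..
  .TTF.
  TTTTF
Step 4: 6 trees catch fire, 6 burn out
  TTF..
  .F...
  F....
  TF...
  .TF..
  TTTF.

TTF..
.F...
F....
TF...
.TF..
TTTF.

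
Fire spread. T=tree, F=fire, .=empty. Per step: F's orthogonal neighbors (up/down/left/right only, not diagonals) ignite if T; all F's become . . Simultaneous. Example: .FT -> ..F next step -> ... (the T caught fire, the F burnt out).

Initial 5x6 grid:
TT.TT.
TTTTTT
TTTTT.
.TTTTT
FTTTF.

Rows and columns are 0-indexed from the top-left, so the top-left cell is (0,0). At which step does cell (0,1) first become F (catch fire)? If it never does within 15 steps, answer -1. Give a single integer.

Step 1: cell (0,1)='T' (+3 fires, +2 burnt)
Step 2: cell (0,1)='T' (+5 fires, +3 burnt)
Step 3: cell (0,1)='T' (+4 fires, +5 burnt)
Step 4: cell (0,1)='T' (+6 fires, +4 burnt)
Step 5: cell (0,1)='F' (+4 fires, +6 burnt)
  -> target ignites at step 5
Step 6: cell (0,1)='.' (+1 fires, +4 burnt)
Step 7: cell (0,1)='.' (+0 fires, +1 burnt)
  fire out at step 7

5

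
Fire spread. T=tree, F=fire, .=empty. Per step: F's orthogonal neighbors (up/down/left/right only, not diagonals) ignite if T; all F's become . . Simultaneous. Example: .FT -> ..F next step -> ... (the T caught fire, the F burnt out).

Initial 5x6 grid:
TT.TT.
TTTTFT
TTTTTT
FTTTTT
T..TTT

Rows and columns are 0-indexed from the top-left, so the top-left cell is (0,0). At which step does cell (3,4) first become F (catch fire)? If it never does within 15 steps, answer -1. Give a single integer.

Step 1: cell (3,4)='T' (+7 fires, +2 burnt)
Step 2: cell (3,4)='F' (+8 fires, +7 burnt)
  -> target ignites at step 2
Step 3: cell (3,4)='.' (+6 fires, +8 burnt)
Step 4: cell (3,4)='.' (+3 fires, +6 burnt)
Step 5: cell (3,4)='.' (+0 fires, +3 burnt)
  fire out at step 5

2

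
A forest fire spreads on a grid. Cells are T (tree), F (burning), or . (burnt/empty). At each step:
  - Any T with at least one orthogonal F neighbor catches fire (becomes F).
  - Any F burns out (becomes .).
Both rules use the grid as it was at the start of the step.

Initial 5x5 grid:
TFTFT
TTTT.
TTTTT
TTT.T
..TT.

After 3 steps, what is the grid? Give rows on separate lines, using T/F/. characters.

Step 1: 5 trees catch fire, 2 burn out
  F.F.F
  TFTF.
  TTTTT
  TTT.T
  ..TT.
Step 2: 4 trees catch fire, 5 burn out
  .....
  F.F..
  TFTFT
  TTT.T
  ..TT.
Step 3: 4 trees catch fire, 4 burn out
  .....
  .....
  F.F.F
  TFT.T
  ..TT.

.....
.....
F.F.F
TFT.T
..TT.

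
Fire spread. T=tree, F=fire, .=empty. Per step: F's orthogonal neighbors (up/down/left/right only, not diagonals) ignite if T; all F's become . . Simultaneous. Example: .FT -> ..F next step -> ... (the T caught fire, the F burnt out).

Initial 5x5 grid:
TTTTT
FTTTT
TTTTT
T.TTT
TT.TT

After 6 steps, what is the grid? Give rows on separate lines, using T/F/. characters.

Step 1: 3 trees catch fire, 1 burn out
  FTTTT
  .FTTT
  FTTTT
  T.TTT
  TT.TT
Step 2: 4 trees catch fire, 3 burn out
  .FTTT
  ..FTT
  .FTTT
  F.TTT
  TT.TT
Step 3: 4 trees catch fire, 4 burn out
  ..FTT
  ...FT
  ..FTT
  ..TTT
  FT.TT
Step 4: 5 trees catch fire, 4 burn out
  ...FT
  ....F
  ...FT
  ..FTT
  .F.TT
Step 5: 3 trees catch fire, 5 burn out
  ....F
  .....
  ....F
  ...FT
  ...TT
Step 6: 2 trees catch fire, 3 burn out
  .....
  .....
  .....
  ....F
  ...FT

.....
.....
.....
....F
...FT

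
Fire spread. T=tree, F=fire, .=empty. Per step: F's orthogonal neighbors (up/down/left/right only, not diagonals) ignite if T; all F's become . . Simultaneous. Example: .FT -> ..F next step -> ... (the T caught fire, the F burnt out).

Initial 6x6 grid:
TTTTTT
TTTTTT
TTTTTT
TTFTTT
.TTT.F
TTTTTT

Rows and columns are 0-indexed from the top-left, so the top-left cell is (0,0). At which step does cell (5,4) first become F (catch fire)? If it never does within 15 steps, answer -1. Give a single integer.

Step 1: cell (5,4)='T' (+6 fires, +2 burnt)
Step 2: cell (5,4)='F' (+10 fires, +6 burnt)
  -> target ignites at step 2
Step 3: cell (5,4)='.' (+8 fires, +10 burnt)
Step 4: cell (5,4)='.' (+6 fires, +8 burnt)
Step 5: cell (5,4)='.' (+2 fires, +6 burnt)
Step 6: cell (5,4)='.' (+0 fires, +2 burnt)
  fire out at step 6

2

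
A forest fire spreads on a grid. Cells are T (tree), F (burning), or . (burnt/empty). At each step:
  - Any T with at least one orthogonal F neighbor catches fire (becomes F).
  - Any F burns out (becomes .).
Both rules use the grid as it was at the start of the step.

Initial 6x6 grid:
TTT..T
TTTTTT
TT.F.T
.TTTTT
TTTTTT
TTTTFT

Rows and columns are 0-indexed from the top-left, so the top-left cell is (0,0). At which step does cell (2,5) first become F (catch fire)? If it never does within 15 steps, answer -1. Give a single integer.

Step 1: cell (2,5)='T' (+5 fires, +2 burnt)
Step 2: cell (2,5)='T' (+7 fires, +5 burnt)
Step 3: cell (2,5)='T' (+7 fires, +7 burnt)
Step 4: cell (2,5)='F' (+7 fires, +7 burnt)
  -> target ignites at step 4
Step 5: cell (2,5)='.' (+3 fires, +7 burnt)
Step 6: cell (2,5)='.' (+0 fires, +3 burnt)
  fire out at step 6

4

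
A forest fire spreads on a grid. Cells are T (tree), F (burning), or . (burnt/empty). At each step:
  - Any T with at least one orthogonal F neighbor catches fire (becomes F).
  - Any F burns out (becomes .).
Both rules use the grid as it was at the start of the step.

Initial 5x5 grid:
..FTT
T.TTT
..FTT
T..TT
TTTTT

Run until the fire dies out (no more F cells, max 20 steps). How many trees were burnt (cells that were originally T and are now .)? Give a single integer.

Answer: 15

Derivation:
Step 1: +3 fires, +2 burnt (F count now 3)
Step 2: +4 fires, +3 burnt (F count now 4)
Step 3: +3 fires, +4 burnt (F count now 3)
Step 4: +2 fires, +3 burnt (F count now 2)
Step 5: +1 fires, +2 burnt (F count now 1)
Step 6: +1 fires, +1 burnt (F count now 1)
Step 7: +1 fires, +1 burnt (F count now 1)
Step 8: +0 fires, +1 burnt (F count now 0)
Fire out after step 8
Initially T: 16, now '.': 24
Total burnt (originally-T cells now '.'): 15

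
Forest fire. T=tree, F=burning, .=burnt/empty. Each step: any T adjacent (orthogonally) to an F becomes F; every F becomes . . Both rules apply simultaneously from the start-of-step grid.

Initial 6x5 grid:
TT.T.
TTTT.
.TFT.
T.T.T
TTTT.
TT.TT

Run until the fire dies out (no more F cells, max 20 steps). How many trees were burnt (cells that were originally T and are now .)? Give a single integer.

Answer: 19

Derivation:
Step 1: +4 fires, +1 burnt (F count now 4)
Step 2: +3 fires, +4 burnt (F count now 3)
Step 3: +5 fires, +3 burnt (F count now 5)
Step 4: +4 fires, +5 burnt (F count now 4)
Step 5: +3 fires, +4 burnt (F count now 3)
Step 6: +0 fires, +3 burnt (F count now 0)
Fire out after step 6
Initially T: 20, now '.': 29
Total burnt (originally-T cells now '.'): 19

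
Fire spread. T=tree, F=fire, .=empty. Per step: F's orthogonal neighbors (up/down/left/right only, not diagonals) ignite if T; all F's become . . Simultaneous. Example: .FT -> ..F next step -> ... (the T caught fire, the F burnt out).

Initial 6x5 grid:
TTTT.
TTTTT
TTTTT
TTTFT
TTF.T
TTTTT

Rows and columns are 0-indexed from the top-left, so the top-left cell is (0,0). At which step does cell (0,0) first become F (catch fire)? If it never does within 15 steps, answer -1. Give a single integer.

Step 1: cell (0,0)='T' (+5 fires, +2 burnt)
Step 2: cell (0,0)='T' (+8 fires, +5 burnt)
Step 3: cell (0,0)='T' (+7 fires, +8 burnt)
Step 4: cell (0,0)='T' (+3 fires, +7 burnt)
Step 5: cell (0,0)='T' (+2 fires, +3 burnt)
Step 6: cell (0,0)='F' (+1 fires, +2 burnt)
  -> target ignites at step 6
Step 7: cell (0,0)='.' (+0 fires, +1 burnt)
  fire out at step 7

6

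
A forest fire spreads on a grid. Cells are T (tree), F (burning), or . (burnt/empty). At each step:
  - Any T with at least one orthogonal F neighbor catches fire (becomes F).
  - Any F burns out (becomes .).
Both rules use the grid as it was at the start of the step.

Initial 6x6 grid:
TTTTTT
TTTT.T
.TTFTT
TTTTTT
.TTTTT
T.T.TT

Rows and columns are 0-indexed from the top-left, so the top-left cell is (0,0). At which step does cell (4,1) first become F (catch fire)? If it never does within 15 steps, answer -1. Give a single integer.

Step 1: cell (4,1)='T' (+4 fires, +1 burnt)
Step 2: cell (4,1)='T' (+7 fires, +4 burnt)
Step 3: cell (4,1)='T' (+8 fires, +7 burnt)
Step 4: cell (4,1)='F' (+8 fires, +8 burnt)
  -> target ignites at step 4
Step 5: cell (4,1)='.' (+2 fires, +8 burnt)
Step 6: cell (4,1)='.' (+0 fires, +2 burnt)
  fire out at step 6

4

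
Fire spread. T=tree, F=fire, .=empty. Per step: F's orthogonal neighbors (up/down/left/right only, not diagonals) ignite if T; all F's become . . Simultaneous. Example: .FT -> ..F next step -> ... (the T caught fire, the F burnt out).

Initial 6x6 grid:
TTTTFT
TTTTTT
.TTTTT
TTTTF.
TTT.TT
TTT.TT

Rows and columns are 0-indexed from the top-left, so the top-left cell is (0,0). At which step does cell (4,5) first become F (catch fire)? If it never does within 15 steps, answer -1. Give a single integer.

Step 1: cell (4,5)='T' (+6 fires, +2 burnt)
Step 2: cell (4,5)='F' (+8 fires, +6 burnt)
  -> target ignites at step 2
Step 3: cell (4,5)='.' (+6 fires, +8 burnt)
Step 4: cell (4,5)='.' (+6 fires, +6 burnt)
Step 5: cell (4,5)='.' (+3 fires, +6 burnt)
Step 6: cell (4,5)='.' (+1 fires, +3 burnt)
Step 7: cell (4,5)='.' (+0 fires, +1 burnt)
  fire out at step 7

2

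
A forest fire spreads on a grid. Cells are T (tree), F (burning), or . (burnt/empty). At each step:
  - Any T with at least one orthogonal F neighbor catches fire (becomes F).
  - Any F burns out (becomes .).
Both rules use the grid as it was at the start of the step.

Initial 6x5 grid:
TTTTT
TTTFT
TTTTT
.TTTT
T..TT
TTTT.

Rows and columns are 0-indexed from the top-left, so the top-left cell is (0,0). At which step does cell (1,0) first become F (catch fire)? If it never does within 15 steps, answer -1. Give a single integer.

Step 1: cell (1,0)='T' (+4 fires, +1 burnt)
Step 2: cell (1,0)='T' (+6 fires, +4 burnt)
Step 3: cell (1,0)='F' (+6 fires, +6 burnt)
  -> target ignites at step 3
Step 4: cell (1,0)='.' (+5 fires, +6 burnt)
Step 5: cell (1,0)='.' (+1 fires, +5 burnt)
Step 6: cell (1,0)='.' (+1 fires, +1 burnt)
Step 7: cell (1,0)='.' (+1 fires, +1 burnt)
Step 8: cell (1,0)='.' (+1 fires, +1 burnt)
Step 9: cell (1,0)='.' (+0 fires, +1 burnt)
  fire out at step 9

3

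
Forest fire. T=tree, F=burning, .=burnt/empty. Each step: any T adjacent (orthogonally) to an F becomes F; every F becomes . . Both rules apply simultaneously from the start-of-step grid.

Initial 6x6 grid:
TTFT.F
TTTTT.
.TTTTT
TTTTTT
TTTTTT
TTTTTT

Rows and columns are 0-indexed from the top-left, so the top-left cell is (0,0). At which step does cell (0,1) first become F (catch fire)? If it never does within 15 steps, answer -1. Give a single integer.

Step 1: cell (0,1)='F' (+3 fires, +2 burnt)
  -> target ignites at step 1
Step 2: cell (0,1)='.' (+4 fires, +3 burnt)
Step 3: cell (0,1)='.' (+5 fires, +4 burnt)
Step 4: cell (0,1)='.' (+4 fires, +5 burnt)
Step 5: cell (0,1)='.' (+6 fires, +4 burnt)
Step 6: cell (0,1)='.' (+5 fires, +6 burnt)
Step 7: cell (0,1)='.' (+3 fires, +5 burnt)
Step 8: cell (0,1)='.' (+1 fires, +3 burnt)
Step 9: cell (0,1)='.' (+0 fires, +1 burnt)
  fire out at step 9

1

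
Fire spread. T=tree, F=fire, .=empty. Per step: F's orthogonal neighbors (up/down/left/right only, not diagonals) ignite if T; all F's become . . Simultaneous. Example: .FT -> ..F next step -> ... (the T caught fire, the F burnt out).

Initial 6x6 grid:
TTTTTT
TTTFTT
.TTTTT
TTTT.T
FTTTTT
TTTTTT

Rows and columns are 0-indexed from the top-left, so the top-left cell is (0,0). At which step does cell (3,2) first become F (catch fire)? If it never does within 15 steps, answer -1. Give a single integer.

Step 1: cell (3,2)='T' (+7 fires, +2 burnt)
Step 2: cell (3,2)='T' (+10 fires, +7 burnt)
Step 3: cell (3,2)='F' (+8 fires, +10 burnt)
  -> target ignites at step 3
Step 4: cell (3,2)='.' (+4 fires, +8 burnt)
Step 5: cell (3,2)='.' (+2 fires, +4 burnt)
Step 6: cell (3,2)='.' (+1 fires, +2 burnt)
Step 7: cell (3,2)='.' (+0 fires, +1 burnt)
  fire out at step 7

3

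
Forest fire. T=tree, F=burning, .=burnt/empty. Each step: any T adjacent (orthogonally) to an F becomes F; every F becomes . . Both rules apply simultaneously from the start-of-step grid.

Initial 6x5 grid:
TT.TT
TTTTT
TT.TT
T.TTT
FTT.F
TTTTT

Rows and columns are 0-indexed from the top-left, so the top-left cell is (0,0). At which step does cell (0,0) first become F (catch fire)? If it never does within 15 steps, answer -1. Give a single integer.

Step 1: cell (0,0)='T' (+5 fires, +2 burnt)
Step 2: cell (0,0)='T' (+6 fires, +5 burnt)
Step 3: cell (0,0)='T' (+6 fires, +6 burnt)
Step 4: cell (0,0)='F' (+4 fires, +6 burnt)
  -> target ignites at step 4
Step 5: cell (0,0)='.' (+3 fires, +4 burnt)
Step 6: cell (0,0)='.' (+0 fires, +3 burnt)
  fire out at step 6

4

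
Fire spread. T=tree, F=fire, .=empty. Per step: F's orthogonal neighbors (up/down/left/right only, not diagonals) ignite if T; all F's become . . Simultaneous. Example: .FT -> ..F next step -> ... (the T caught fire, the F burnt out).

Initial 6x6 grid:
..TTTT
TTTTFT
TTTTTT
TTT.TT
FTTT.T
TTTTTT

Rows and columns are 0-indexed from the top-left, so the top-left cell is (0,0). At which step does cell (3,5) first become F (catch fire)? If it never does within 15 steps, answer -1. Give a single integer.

Step 1: cell (3,5)='T' (+7 fires, +2 burnt)
Step 2: cell (3,5)='T' (+10 fires, +7 burnt)
Step 3: cell (3,5)='F' (+9 fires, +10 burnt)
  -> target ignites at step 3
Step 4: cell (3,5)='.' (+2 fires, +9 burnt)
Step 5: cell (3,5)='.' (+2 fires, +2 burnt)
Step 6: cell (3,5)='.' (+0 fires, +2 burnt)
  fire out at step 6

3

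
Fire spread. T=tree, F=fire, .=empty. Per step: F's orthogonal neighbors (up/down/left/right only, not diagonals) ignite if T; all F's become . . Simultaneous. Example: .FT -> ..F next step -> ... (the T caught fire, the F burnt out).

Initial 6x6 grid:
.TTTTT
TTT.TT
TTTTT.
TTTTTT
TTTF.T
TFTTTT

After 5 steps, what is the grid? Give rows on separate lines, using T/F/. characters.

Step 1: 6 trees catch fire, 2 burn out
  .TTTTT
  TTT.TT
  TTTTT.
  TTTFTT
  TFF..T
  F.FFTT
Step 2: 6 trees catch fire, 6 burn out
  .TTTTT
  TTT.TT
  TTTFT.
  TFF.FT
  F....T
  ....FT
Step 3: 6 trees catch fire, 6 burn out
  .TTTTT
  TTT.TT
  TFF.F.
  F....F
  .....T
  .....F
Step 4: 5 trees catch fire, 6 burn out
  .TTTTT
  TFF.FT
  F.....
  ......
  .....F
  ......
Step 5: 5 trees catch fire, 5 burn out
  .FFTFT
  F....F
  ......
  ......
  ......
  ......

.FFTFT
F....F
......
......
......
......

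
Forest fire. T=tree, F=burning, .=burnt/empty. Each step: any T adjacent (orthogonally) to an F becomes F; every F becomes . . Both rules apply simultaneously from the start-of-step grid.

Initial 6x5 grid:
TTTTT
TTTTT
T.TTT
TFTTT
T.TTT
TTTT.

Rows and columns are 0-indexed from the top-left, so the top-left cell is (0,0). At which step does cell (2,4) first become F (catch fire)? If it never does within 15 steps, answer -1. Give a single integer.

Step 1: cell (2,4)='T' (+2 fires, +1 burnt)
Step 2: cell (2,4)='T' (+5 fires, +2 burnt)
Step 3: cell (2,4)='T' (+7 fires, +5 burnt)
Step 4: cell (2,4)='F' (+8 fires, +7 burnt)
  -> target ignites at step 4
Step 5: cell (2,4)='.' (+3 fires, +8 burnt)
Step 6: cell (2,4)='.' (+1 fires, +3 burnt)
Step 7: cell (2,4)='.' (+0 fires, +1 burnt)
  fire out at step 7

4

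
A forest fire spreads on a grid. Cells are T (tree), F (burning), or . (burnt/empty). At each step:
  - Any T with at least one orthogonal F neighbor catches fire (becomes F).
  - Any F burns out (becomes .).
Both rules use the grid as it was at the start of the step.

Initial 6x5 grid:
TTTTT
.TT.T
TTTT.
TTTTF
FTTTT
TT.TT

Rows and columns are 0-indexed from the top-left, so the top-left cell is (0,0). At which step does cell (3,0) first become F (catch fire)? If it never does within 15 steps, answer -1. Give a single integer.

Step 1: cell (3,0)='F' (+5 fires, +2 burnt)
  -> target ignites at step 1
Step 2: cell (3,0)='.' (+8 fires, +5 burnt)
Step 3: cell (3,0)='.' (+3 fires, +8 burnt)
Step 4: cell (3,0)='.' (+2 fires, +3 burnt)
Step 5: cell (3,0)='.' (+2 fires, +2 burnt)
Step 6: cell (3,0)='.' (+2 fires, +2 burnt)
Step 7: cell (3,0)='.' (+1 fires, +2 burnt)
Step 8: cell (3,0)='.' (+1 fires, +1 burnt)
Step 9: cell (3,0)='.' (+0 fires, +1 burnt)
  fire out at step 9

1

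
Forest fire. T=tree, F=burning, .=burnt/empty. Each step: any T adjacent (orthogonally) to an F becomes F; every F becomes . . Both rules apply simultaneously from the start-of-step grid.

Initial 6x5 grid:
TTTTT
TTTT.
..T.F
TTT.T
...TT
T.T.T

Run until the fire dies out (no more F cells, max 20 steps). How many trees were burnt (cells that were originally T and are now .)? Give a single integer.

Step 1: +1 fires, +1 burnt (F count now 1)
Step 2: +1 fires, +1 burnt (F count now 1)
Step 3: +2 fires, +1 burnt (F count now 2)
Step 4: +0 fires, +2 burnt (F count now 0)
Fire out after step 4
Initially T: 19, now '.': 15
Total burnt (originally-T cells now '.'): 4

Answer: 4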